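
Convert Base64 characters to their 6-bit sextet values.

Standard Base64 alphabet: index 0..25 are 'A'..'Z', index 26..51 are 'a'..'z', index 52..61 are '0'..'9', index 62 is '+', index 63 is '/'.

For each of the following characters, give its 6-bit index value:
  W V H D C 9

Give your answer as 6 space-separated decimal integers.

'W': A..Z range, ord('W') − ord('A') = 22
'V': A..Z range, ord('V') − ord('A') = 21
'H': A..Z range, ord('H') − ord('A') = 7
'D': A..Z range, ord('D') − ord('A') = 3
'C': A..Z range, ord('C') − ord('A') = 2
'9': 0..9 range, 52 + ord('9') − ord('0') = 61

Answer: 22 21 7 3 2 61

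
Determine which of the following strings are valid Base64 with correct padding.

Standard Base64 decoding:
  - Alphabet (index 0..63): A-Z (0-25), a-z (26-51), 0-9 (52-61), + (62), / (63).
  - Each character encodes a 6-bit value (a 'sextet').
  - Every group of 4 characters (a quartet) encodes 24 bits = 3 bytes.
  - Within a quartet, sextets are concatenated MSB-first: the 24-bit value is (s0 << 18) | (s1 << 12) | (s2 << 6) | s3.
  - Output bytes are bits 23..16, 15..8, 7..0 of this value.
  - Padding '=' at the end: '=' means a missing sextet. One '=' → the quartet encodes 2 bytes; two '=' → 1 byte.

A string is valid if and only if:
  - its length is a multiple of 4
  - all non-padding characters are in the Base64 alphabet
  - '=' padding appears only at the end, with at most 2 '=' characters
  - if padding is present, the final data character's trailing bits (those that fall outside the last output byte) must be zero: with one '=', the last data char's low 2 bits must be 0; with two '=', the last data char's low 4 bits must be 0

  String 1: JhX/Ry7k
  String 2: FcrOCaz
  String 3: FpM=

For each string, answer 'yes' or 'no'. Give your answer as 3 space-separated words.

String 1: 'JhX/Ry7k' → valid
String 2: 'FcrOCaz' → invalid (len=7 not mult of 4)
String 3: 'FpM=' → valid

Answer: yes no yes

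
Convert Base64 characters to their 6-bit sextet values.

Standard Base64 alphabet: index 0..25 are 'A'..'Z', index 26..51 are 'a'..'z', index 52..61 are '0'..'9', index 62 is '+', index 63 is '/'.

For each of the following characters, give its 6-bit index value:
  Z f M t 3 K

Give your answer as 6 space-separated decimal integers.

'Z': A..Z range, ord('Z') − ord('A') = 25
'f': a..z range, 26 + ord('f') − ord('a') = 31
'M': A..Z range, ord('M') − ord('A') = 12
't': a..z range, 26 + ord('t') − ord('a') = 45
'3': 0..9 range, 52 + ord('3') − ord('0') = 55
'K': A..Z range, ord('K') − ord('A') = 10

Answer: 25 31 12 45 55 10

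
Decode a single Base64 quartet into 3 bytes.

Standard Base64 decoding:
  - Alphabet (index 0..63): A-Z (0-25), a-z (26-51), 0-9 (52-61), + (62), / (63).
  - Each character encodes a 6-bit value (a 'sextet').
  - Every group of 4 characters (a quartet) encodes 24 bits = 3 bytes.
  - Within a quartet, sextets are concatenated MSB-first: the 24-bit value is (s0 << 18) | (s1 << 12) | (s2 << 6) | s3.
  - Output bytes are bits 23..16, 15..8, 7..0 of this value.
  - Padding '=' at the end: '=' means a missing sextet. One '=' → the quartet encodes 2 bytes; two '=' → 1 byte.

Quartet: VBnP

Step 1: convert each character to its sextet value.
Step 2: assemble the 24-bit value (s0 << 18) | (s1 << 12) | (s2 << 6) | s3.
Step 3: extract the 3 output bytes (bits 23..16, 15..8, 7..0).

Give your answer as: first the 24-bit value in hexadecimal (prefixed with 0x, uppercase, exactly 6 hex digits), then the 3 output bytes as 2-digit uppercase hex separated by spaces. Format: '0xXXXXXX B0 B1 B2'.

Answer: 0x5419CF 54 19 CF

Derivation:
Sextets: V=21, B=1, n=39, P=15
24-bit: (21<<18) | (1<<12) | (39<<6) | 15
      = 0x540000 | 0x001000 | 0x0009C0 | 0x00000F
      = 0x5419CF
Bytes: (v>>16)&0xFF=54, (v>>8)&0xFF=19, v&0xFF=CF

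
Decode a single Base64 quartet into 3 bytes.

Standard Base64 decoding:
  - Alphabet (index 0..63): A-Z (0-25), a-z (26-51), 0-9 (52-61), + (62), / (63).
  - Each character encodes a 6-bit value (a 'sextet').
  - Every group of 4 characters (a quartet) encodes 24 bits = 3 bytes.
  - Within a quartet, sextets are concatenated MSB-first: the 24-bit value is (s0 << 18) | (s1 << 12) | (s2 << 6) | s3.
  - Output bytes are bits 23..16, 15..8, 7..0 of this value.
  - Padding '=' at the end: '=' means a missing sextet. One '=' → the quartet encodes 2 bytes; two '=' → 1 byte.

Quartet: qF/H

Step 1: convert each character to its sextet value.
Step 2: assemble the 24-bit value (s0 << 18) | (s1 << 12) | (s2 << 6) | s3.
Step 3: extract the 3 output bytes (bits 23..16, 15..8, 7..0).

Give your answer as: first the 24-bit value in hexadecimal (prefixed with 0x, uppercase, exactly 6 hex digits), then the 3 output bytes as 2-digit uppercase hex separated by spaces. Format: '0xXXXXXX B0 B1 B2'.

Sextets: q=42, F=5, /=63, H=7
24-bit: (42<<18) | (5<<12) | (63<<6) | 7
      = 0xA80000 | 0x005000 | 0x000FC0 | 0x000007
      = 0xA85FC7
Bytes: (v>>16)&0xFF=A8, (v>>8)&0xFF=5F, v&0xFF=C7

Answer: 0xA85FC7 A8 5F C7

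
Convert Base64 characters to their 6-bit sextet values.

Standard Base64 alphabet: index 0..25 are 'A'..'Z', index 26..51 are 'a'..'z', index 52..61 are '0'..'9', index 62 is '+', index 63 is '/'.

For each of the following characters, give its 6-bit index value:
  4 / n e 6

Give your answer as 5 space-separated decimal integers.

Answer: 56 63 39 30 58

Derivation:
'4': 0..9 range, 52 + ord('4') − ord('0') = 56
'/': index 63
'n': a..z range, 26 + ord('n') − ord('a') = 39
'e': a..z range, 26 + ord('e') − ord('a') = 30
'6': 0..9 range, 52 + ord('6') − ord('0') = 58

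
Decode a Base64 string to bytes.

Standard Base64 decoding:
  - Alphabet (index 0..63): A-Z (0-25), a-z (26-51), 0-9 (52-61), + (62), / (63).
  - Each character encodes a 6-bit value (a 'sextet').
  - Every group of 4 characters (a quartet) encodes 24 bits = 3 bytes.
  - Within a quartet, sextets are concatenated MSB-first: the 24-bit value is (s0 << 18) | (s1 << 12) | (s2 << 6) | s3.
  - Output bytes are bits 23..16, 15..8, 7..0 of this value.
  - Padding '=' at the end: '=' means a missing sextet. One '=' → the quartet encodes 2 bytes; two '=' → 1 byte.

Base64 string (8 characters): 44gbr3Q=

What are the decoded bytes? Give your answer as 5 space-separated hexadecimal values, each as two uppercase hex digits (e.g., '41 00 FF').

After char 0 ('4'=56): chars_in_quartet=1 acc=0x38 bytes_emitted=0
After char 1 ('4'=56): chars_in_quartet=2 acc=0xE38 bytes_emitted=0
After char 2 ('g'=32): chars_in_quartet=3 acc=0x38E20 bytes_emitted=0
After char 3 ('b'=27): chars_in_quartet=4 acc=0xE3881B -> emit E3 88 1B, reset; bytes_emitted=3
After char 4 ('r'=43): chars_in_quartet=1 acc=0x2B bytes_emitted=3
After char 5 ('3'=55): chars_in_quartet=2 acc=0xAF7 bytes_emitted=3
After char 6 ('Q'=16): chars_in_quartet=3 acc=0x2BDD0 bytes_emitted=3
Padding '=': partial quartet acc=0x2BDD0 -> emit AF 74; bytes_emitted=5

Answer: E3 88 1B AF 74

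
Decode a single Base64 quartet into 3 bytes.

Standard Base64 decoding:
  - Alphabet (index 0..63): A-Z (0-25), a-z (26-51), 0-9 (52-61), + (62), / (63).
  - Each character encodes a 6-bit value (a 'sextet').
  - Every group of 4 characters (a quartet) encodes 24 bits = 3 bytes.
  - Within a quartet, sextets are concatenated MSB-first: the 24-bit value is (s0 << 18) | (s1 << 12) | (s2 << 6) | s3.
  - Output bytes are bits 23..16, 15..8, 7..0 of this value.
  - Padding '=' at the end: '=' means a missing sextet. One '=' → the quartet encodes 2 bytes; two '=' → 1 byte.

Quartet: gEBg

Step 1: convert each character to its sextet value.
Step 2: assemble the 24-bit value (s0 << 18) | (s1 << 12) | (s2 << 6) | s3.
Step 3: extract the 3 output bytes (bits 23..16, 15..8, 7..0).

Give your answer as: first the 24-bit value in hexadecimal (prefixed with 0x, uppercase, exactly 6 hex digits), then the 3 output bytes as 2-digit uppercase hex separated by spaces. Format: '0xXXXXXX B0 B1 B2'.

Answer: 0x804060 80 40 60

Derivation:
Sextets: g=32, E=4, B=1, g=32
24-bit: (32<<18) | (4<<12) | (1<<6) | 32
      = 0x800000 | 0x004000 | 0x000040 | 0x000020
      = 0x804060
Bytes: (v>>16)&0xFF=80, (v>>8)&0xFF=40, v&0xFF=60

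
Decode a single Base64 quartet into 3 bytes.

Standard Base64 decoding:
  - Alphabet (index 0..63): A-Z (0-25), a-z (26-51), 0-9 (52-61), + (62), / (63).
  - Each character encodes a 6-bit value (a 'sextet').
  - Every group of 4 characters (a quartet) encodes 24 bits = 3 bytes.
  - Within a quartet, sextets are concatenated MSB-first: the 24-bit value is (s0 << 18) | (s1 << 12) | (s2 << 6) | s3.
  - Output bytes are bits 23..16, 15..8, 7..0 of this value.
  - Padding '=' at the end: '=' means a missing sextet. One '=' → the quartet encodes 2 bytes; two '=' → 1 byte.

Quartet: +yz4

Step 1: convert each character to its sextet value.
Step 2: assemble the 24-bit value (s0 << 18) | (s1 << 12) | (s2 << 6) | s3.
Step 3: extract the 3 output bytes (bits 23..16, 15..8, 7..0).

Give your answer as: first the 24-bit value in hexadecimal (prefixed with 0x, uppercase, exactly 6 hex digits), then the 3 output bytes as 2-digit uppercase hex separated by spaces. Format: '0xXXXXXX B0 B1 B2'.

Sextets: +=62, y=50, z=51, 4=56
24-bit: (62<<18) | (50<<12) | (51<<6) | 56
      = 0xF80000 | 0x032000 | 0x000CC0 | 0x000038
      = 0xFB2CF8
Bytes: (v>>16)&0xFF=FB, (v>>8)&0xFF=2C, v&0xFF=F8

Answer: 0xFB2CF8 FB 2C F8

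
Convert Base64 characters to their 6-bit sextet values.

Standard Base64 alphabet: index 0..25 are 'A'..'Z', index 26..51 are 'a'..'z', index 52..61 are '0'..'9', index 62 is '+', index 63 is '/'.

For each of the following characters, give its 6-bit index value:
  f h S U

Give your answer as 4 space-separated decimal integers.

'f': a..z range, 26 + ord('f') − ord('a') = 31
'h': a..z range, 26 + ord('h') − ord('a') = 33
'S': A..Z range, ord('S') − ord('A') = 18
'U': A..Z range, ord('U') − ord('A') = 20

Answer: 31 33 18 20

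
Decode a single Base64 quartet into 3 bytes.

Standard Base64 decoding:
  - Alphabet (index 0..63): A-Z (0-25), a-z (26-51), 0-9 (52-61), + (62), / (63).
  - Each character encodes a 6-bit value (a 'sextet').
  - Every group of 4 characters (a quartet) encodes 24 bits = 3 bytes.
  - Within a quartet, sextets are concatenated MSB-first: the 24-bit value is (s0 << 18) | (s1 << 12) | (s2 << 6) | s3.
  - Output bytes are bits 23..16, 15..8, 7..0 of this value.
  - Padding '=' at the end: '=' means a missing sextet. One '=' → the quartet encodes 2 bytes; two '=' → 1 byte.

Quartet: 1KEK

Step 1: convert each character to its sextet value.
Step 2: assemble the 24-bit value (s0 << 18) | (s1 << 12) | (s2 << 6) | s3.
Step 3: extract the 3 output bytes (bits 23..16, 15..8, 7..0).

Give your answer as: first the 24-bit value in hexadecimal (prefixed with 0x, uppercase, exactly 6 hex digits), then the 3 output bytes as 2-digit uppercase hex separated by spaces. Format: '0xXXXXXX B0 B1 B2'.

Sextets: 1=53, K=10, E=4, K=10
24-bit: (53<<18) | (10<<12) | (4<<6) | 10
      = 0xD40000 | 0x00A000 | 0x000100 | 0x00000A
      = 0xD4A10A
Bytes: (v>>16)&0xFF=D4, (v>>8)&0xFF=A1, v&0xFF=0A

Answer: 0xD4A10A D4 A1 0A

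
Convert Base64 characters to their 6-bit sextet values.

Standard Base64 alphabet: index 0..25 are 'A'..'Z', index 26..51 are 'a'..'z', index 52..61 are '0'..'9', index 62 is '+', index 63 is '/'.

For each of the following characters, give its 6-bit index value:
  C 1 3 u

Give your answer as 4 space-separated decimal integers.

Answer: 2 53 55 46

Derivation:
'C': A..Z range, ord('C') − ord('A') = 2
'1': 0..9 range, 52 + ord('1') − ord('0') = 53
'3': 0..9 range, 52 + ord('3') − ord('0') = 55
'u': a..z range, 26 + ord('u') − ord('a') = 46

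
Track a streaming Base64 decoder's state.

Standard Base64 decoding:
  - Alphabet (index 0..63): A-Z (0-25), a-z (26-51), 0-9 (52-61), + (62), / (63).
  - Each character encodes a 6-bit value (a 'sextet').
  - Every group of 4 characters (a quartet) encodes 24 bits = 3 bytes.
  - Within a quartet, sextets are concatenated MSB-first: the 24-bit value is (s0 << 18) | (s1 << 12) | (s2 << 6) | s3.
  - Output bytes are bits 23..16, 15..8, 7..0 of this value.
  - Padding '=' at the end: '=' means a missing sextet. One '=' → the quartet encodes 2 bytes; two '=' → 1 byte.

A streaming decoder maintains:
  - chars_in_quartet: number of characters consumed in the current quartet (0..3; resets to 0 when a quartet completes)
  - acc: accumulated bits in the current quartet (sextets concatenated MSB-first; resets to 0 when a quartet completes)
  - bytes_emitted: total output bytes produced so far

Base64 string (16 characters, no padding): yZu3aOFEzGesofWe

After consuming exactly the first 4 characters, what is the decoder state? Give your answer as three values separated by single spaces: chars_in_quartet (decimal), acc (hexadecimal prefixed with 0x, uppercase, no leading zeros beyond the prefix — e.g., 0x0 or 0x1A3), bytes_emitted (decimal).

Answer: 0 0x0 3

Derivation:
After char 0 ('y'=50): chars_in_quartet=1 acc=0x32 bytes_emitted=0
After char 1 ('Z'=25): chars_in_quartet=2 acc=0xC99 bytes_emitted=0
After char 2 ('u'=46): chars_in_quartet=3 acc=0x3266E bytes_emitted=0
After char 3 ('3'=55): chars_in_quartet=4 acc=0xC99BB7 -> emit C9 9B B7, reset; bytes_emitted=3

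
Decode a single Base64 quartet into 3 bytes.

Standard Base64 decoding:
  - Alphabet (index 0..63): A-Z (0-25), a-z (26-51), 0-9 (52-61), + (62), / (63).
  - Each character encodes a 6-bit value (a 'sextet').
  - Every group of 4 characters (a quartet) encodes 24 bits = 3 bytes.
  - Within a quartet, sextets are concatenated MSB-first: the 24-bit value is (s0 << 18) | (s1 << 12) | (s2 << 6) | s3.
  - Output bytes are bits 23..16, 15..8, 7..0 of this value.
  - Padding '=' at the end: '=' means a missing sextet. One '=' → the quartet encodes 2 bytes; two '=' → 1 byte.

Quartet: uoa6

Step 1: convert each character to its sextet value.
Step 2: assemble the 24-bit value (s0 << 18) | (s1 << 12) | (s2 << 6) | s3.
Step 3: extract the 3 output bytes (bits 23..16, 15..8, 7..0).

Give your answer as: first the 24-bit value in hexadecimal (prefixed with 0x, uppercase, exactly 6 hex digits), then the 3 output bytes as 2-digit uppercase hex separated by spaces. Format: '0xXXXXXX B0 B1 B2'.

Answer: 0xBA86BA BA 86 BA

Derivation:
Sextets: u=46, o=40, a=26, 6=58
24-bit: (46<<18) | (40<<12) | (26<<6) | 58
      = 0xB80000 | 0x028000 | 0x000680 | 0x00003A
      = 0xBA86BA
Bytes: (v>>16)&0xFF=BA, (v>>8)&0xFF=86, v&0xFF=BA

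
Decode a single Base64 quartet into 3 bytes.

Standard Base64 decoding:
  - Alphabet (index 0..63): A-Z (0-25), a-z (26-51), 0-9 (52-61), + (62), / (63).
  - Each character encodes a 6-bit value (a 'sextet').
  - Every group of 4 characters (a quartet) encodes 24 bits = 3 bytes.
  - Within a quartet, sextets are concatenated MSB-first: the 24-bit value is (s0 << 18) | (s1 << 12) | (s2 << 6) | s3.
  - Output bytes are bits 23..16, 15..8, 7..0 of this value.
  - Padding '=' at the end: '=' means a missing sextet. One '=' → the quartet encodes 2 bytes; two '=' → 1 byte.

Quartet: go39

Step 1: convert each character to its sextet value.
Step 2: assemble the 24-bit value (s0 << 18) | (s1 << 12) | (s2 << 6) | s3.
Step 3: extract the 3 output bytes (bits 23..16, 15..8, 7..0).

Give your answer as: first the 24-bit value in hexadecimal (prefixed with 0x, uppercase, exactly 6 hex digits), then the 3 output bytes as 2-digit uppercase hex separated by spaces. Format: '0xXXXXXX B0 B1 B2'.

Sextets: g=32, o=40, 3=55, 9=61
24-bit: (32<<18) | (40<<12) | (55<<6) | 61
      = 0x800000 | 0x028000 | 0x000DC0 | 0x00003D
      = 0x828DFD
Bytes: (v>>16)&0xFF=82, (v>>8)&0xFF=8D, v&0xFF=FD

Answer: 0x828DFD 82 8D FD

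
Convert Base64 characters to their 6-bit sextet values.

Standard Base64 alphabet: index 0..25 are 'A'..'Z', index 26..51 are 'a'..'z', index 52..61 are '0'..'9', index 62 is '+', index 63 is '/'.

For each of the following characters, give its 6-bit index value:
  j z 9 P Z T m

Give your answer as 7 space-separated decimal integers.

'j': a..z range, 26 + ord('j') − ord('a') = 35
'z': a..z range, 26 + ord('z') − ord('a') = 51
'9': 0..9 range, 52 + ord('9') − ord('0') = 61
'P': A..Z range, ord('P') − ord('A') = 15
'Z': A..Z range, ord('Z') − ord('A') = 25
'T': A..Z range, ord('T') − ord('A') = 19
'm': a..z range, 26 + ord('m') − ord('a') = 38

Answer: 35 51 61 15 25 19 38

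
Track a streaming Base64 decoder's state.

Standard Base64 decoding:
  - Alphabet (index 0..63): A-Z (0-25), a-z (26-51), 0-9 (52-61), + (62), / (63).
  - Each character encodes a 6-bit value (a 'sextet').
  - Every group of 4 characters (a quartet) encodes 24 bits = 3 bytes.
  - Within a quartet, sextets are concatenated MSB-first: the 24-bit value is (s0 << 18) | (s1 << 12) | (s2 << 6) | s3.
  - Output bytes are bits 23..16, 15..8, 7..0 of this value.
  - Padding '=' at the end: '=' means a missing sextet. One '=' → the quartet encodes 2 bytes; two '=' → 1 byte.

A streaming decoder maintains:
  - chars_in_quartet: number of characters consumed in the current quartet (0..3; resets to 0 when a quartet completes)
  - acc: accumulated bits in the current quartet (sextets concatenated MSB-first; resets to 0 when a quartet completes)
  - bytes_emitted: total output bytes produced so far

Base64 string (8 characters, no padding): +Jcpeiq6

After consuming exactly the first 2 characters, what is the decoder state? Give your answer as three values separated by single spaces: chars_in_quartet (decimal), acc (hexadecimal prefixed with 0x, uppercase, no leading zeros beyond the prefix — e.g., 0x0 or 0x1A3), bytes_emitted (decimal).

Answer: 2 0xF89 0

Derivation:
After char 0 ('+'=62): chars_in_quartet=1 acc=0x3E bytes_emitted=0
After char 1 ('J'=9): chars_in_quartet=2 acc=0xF89 bytes_emitted=0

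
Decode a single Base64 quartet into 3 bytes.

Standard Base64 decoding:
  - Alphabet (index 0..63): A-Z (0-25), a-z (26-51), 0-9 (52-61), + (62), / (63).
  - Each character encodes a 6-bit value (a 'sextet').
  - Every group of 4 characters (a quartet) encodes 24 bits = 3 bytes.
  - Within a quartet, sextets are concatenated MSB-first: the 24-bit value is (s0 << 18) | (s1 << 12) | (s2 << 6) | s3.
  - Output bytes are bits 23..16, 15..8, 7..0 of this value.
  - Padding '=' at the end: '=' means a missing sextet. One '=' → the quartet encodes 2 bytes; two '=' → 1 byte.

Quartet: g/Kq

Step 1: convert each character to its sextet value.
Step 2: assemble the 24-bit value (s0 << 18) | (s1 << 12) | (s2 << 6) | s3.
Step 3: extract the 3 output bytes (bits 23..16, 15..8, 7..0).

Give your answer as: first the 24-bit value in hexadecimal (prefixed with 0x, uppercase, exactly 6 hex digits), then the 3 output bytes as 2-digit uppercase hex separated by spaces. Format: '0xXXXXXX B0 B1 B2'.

Sextets: g=32, /=63, K=10, q=42
24-bit: (32<<18) | (63<<12) | (10<<6) | 42
      = 0x800000 | 0x03F000 | 0x000280 | 0x00002A
      = 0x83F2AA
Bytes: (v>>16)&0xFF=83, (v>>8)&0xFF=F2, v&0xFF=AA

Answer: 0x83F2AA 83 F2 AA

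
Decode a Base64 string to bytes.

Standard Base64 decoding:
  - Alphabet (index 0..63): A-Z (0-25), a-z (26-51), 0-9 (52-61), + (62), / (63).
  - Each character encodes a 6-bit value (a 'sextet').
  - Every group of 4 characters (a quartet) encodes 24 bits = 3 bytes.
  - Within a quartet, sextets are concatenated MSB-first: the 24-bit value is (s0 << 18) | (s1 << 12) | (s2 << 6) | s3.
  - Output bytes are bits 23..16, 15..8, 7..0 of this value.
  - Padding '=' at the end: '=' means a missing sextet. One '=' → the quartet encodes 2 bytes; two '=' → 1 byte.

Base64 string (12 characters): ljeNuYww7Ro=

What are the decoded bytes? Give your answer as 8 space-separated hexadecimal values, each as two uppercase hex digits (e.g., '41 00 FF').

Answer: 96 37 8D B9 8C 30 ED 1A

Derivation:
After char 0 ('l'=37): chars_in_quartet=1 acc=0x25 bytes_emitted=0
After char 1 ('j'=35): chars_in_quartet=2 acc=0x963 bytes_emitted=0
After char 2 ('e'=30): chars_in_quartet=3 acc=0x258DE bytes_emitted=0
After char 3 ('N'=13): chars_in_quartet=4 acc=0x96378D -> emit 96 37 8D, reset; bytes_emitted=3
After char 4 ('u'=46): chars_in_quartet=1 acc=0x2E bytes_emitted=3
After char 5 ('Y'=24): chars_in_quartet=2 acc=0xB98 bytes_emitted=3
After char 6 ('w'=48): chars_in_quartet=3 acc=0x2E630 bytes_emitted=3
After char 7 ('w'=48): chars_in_quartet=4 acc=0xB98C30 -> emit B9 8C 30, reset; bytes_emitted=6
After char 8 ('7'=59): chars_in_quartet=1 acc=0x3B bytes_emitted=6
After char 9 ('R'=17): chars_in_quartet=2 acc=0xED1 bytes_emitted=6
After char 10 ('o'=40): chars_in_quartet=3 acc=0x3B468 bytes_emitted=6
Padding '=': partial quartet acc=0x3B468 -> emit ED 1A; bytes_emitted=8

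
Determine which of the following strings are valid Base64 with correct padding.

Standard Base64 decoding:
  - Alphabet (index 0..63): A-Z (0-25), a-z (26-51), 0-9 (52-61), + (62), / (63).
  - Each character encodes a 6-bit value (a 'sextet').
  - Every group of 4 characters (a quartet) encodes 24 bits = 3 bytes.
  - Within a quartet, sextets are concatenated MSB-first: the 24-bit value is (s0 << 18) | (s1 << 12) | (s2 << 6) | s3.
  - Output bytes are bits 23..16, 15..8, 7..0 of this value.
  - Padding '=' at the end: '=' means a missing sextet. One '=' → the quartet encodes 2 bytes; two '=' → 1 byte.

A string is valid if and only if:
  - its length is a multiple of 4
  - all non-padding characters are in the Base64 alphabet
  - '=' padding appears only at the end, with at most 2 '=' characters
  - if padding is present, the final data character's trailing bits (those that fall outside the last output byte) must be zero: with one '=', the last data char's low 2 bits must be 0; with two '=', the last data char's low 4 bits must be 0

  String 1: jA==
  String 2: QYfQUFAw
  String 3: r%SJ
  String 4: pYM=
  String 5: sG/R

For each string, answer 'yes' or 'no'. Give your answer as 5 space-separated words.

Answer: yes yes no yes yes

Derivation:
String 1: 'jA==' → valid
String 2: 'QYfQUFAw' → valid
String 3: 'r%SJ' → invalid (bad char(s): ['%'])
String 4: 'pYM=' → valid
String 5: 'sG/R' → valid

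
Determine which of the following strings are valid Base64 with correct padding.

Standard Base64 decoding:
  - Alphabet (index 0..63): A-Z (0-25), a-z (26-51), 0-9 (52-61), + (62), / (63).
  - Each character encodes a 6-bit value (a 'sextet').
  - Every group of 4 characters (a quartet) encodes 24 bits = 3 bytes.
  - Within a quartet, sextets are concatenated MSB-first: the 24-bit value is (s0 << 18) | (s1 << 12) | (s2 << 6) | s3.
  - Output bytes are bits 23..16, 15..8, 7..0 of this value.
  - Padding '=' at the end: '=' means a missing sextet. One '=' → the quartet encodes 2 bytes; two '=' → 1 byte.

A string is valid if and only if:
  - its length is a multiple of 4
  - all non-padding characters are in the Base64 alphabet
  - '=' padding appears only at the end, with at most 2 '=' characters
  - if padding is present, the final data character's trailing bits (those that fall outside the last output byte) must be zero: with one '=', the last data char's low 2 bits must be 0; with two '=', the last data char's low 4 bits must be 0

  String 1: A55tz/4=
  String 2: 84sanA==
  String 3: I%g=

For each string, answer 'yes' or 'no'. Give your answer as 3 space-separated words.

Answer: yes yes no

Derivation:
String 1: 'A55tz/4=' → valid
String 2: '84sanA==' → valid
String 3: 'I%g=' → invalid (bad char(s): ['%'])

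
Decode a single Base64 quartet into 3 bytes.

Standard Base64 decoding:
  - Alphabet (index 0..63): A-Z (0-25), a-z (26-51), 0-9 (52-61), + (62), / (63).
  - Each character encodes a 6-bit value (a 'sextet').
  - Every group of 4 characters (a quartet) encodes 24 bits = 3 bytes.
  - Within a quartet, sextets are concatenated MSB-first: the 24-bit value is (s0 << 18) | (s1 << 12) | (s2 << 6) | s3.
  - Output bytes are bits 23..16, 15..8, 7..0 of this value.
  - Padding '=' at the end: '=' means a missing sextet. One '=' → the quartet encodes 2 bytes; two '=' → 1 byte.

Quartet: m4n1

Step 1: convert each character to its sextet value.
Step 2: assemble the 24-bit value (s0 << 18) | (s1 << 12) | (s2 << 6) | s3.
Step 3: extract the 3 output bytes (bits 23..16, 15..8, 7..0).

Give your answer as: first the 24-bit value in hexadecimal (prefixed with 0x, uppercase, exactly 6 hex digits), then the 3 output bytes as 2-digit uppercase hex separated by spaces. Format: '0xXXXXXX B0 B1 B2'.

Answer: 0x9B89F5 9B 89 F5

Derivation:
Sextets: m=38, 4=56, n=39, 1=53
24-bit: (38<<18) | (56<<12) | (39<<6) | 53
      = 0x980000 | 0x038000 | 0x0009C0 | 0x000035
      = 0x9B89F5
Bytes: (v>>16)&0xFF=9B, (v>>8)&0xFF=89, v&0xFF=F5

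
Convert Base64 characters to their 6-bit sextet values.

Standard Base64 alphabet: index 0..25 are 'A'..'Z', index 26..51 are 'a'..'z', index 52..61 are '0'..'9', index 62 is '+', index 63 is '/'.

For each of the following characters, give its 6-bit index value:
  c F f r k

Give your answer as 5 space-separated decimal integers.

'c': a..z range, 26 + ord('c') − ord('a') = 28
'F': A..Z range, ord('F') − ord('A') = 5
'f': a..z range, 26 + ord('f') − ord('a') = 31
'r': a..z range, 26 + ord('r') − ord('a') = 43
'k': a..z range, 26 + ord('k') − ord('a') = 36

Answer: 28 5 31 43 36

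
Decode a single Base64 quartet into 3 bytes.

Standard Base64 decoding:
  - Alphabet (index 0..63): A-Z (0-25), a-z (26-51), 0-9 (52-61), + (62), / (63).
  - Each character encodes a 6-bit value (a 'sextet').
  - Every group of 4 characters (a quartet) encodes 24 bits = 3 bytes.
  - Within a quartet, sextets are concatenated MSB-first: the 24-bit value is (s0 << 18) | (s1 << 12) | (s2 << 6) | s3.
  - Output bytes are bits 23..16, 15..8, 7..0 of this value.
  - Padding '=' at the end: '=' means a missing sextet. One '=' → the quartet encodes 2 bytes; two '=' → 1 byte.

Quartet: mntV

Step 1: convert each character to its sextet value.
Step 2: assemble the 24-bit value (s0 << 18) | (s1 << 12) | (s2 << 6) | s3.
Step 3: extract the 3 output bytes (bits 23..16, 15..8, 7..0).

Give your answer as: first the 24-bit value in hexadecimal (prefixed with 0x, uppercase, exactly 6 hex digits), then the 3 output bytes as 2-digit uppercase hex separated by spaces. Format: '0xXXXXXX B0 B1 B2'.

Sextets: m=38, n=39, t=45, V=21
24-bit: (38<<18) | (39<<12) | (45<<6) | 21
      = 0x980000 | 0x027000 | 0x000B40 | 0x000015
      = 0x9A7B55
Bytes: (v>>16)&0xFF=9A, (v>>8)&0xFF=7B, v&0xFF=55

Answer: 0x9A7B55 9A 7B 55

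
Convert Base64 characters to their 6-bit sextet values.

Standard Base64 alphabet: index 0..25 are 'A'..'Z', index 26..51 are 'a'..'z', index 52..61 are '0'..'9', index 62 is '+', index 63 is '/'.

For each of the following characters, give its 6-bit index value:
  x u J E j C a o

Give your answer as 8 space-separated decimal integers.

'x': a..z range, 26 + ord('x') − ord('a') = 49
'u': a..z range, 26 + ord('u') − ord('a') = 46
'J': A..Z range, ord('J') − ord('A') = 9
'E': A..Z range, ord('E') − ord('A') = 4
'j': a..z range, 26 + ord('j') − ord('a') = 35
'C': A..Z range, ord('C') − ord('A') = 2
'a': a..z range, 26 + ord('a') − ord('a') = 26
'o': a..z range, 26 + ord('o') − ord('a') = 40

Answer: 49 46 9 4 35 2 26 40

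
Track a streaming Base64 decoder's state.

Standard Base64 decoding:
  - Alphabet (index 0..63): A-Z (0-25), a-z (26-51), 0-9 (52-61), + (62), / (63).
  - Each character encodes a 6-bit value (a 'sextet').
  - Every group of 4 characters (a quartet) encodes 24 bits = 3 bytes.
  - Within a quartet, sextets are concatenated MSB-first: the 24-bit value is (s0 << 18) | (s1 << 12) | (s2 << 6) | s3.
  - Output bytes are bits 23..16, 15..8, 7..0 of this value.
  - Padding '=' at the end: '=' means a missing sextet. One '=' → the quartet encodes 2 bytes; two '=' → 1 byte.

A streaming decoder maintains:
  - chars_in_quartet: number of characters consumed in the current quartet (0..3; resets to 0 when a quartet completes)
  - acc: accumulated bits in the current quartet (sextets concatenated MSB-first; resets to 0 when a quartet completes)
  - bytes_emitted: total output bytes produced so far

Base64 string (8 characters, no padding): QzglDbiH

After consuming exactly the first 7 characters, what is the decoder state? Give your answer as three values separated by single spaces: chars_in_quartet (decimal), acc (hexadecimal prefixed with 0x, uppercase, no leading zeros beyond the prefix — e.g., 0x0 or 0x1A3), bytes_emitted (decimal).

After char 0 ('Q'=16): chars_in_quartet=1 acc=0x10 bytes_emitted=0
After char 1 ('z'=51): chars_in_quartet=2 acc=0x433 bytes_emitted=0
After char 2 ('g'=32): chars_in_quartet=3 acc=0x10CE0 bytes_emitted=0
After char 3 ('l'=37): chars_in_quartet=4 acc=0x433825 -> emit 43 38 25, reset; bytes_emitted=3
After char 4 ('D'=3): chars_in_quartet=1 acc=0x3 bytes_emitted=3
After char 5 ('b'=27): chars_in_quartet=2 acc=0xDB bytes_emitted=3
After char 6 ('i'=34): chars_in_quartet=3 acc=0x36E2 bytes_emitted=3

Answer: 3 0x36E2 3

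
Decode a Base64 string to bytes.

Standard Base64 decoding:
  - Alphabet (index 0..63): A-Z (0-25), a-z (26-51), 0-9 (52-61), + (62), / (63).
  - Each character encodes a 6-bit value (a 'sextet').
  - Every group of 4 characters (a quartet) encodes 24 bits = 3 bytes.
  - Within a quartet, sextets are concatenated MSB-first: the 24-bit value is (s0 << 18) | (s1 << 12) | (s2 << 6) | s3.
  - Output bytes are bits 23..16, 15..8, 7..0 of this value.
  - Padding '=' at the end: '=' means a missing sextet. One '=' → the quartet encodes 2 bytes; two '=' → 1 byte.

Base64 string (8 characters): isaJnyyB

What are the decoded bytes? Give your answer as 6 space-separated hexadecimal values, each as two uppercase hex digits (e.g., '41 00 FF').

Answer: 8A C6 89 9F 2C 81

Derivation:
After char 0 ('i'=34): chars_in_quartet=1 acc=0x22 bytes_emitted=0
After char 1 ('s'=44): chars_in_quartet=2 acc=0x8AC bytes_emitted=0
After char 2 ('a'=26): chars_in_quartet=3 acc=0x22B1A bytes_emitted=0
After char 3 ('J'=9): chars_in_quartet=4 acc=0x8AC689 -> emit 8A C6 89, reset; bytes_emitted=3
After char 4 ('n'=39): chars_in_quartet=1 acc=0x27 bytes_emitted=3
After char 5 ('y'=50): chars_in_quartet=2 acc=0x9F2 bytes_emitted=3
After char 6 ('y'=50): chars_in_quartet=3 acc=0x27CB2 bytes_emitted=3
After char 7 ('B'=1): chars_in_quartet=4 acc=0x9F2C81 -> emit 9F 2C 81, reset; bytes_emitted=6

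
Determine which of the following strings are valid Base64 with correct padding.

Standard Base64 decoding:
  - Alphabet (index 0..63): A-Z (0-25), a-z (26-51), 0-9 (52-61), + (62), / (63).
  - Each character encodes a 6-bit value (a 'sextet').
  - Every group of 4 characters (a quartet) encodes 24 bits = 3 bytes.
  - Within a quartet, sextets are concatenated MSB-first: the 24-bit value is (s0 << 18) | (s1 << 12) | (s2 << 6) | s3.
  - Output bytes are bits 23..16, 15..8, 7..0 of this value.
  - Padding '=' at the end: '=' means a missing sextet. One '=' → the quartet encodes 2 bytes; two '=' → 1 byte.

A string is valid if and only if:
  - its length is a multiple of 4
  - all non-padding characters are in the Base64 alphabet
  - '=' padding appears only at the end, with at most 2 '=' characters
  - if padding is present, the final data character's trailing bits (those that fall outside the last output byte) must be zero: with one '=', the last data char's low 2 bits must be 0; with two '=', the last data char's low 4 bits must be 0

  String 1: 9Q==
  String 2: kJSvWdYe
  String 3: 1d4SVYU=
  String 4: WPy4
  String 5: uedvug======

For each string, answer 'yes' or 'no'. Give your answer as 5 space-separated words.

String 1: '9Q==' → valid
String 2: 'kJSvWdYe' → valid
String 3: '1d4SVYU=' → valid
String 4: 'WPy4' → valid
String 5: 'uedvug======' → invalid (6 pad chars (max 2))

Answer: yes yes yes yes no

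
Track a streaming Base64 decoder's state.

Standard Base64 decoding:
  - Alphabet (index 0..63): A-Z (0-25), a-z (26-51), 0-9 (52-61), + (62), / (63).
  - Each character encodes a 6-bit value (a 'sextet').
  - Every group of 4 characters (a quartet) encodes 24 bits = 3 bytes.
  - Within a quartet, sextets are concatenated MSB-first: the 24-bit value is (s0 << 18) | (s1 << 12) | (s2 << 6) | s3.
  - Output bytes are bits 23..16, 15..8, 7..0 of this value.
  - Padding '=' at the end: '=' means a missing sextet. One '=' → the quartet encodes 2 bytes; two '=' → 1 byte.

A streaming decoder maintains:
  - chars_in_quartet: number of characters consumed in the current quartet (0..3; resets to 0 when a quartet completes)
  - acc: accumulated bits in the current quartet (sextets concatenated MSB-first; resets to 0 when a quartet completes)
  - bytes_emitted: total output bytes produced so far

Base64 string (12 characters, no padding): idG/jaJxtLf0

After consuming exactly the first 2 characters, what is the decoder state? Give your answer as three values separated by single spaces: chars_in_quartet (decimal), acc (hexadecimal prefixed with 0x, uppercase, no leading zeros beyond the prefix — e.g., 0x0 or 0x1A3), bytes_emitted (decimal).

Answer: 2 0x89D 0

Derivation:
After char 0 ('i'=34): chars_in_quartet=1 acc=0x22 bytes_emitted=0
After char 1 ('d'=29): chars_in_quartet=2 acc=0x89D bytes_emitted=0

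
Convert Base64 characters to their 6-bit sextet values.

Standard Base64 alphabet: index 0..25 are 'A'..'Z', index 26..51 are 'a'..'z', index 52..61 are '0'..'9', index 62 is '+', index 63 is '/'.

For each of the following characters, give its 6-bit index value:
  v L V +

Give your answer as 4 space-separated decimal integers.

Answer: 47 11 21 62

Derivation:
'v': a..z range, 26 + ord('v') − ord('a') = 47
'L': A..Z range, ord('L') − ord('A') = 11
'V': A..Z range, ord('V') − ord('A') = 21
'+': index 62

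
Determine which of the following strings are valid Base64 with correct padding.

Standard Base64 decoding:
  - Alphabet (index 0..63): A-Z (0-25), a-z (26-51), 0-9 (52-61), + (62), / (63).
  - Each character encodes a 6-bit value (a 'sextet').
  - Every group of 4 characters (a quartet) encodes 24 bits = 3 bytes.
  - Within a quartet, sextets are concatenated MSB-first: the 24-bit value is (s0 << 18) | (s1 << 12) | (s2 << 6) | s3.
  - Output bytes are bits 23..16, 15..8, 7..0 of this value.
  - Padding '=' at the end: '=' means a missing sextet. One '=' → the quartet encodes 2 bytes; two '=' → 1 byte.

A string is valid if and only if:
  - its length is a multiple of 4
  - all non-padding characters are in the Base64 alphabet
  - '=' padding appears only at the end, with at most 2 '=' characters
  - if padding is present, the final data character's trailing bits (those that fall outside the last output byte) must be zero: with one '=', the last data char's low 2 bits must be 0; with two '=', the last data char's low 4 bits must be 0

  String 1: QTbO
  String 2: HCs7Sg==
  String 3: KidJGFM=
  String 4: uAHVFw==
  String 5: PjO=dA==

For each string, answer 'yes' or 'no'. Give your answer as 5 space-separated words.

Answer: yes yes yes yes no

Derivation:
String 1: 'QTbO' → valid
String 2: 'HCs7Sg==' → valid
String 3: 'KidJGFM=' → valid
String 4: 'uAHVFw==' → valid
String 5: 'PjO=dA==' → invalid (bad char(s): ['=']; '=' in middle)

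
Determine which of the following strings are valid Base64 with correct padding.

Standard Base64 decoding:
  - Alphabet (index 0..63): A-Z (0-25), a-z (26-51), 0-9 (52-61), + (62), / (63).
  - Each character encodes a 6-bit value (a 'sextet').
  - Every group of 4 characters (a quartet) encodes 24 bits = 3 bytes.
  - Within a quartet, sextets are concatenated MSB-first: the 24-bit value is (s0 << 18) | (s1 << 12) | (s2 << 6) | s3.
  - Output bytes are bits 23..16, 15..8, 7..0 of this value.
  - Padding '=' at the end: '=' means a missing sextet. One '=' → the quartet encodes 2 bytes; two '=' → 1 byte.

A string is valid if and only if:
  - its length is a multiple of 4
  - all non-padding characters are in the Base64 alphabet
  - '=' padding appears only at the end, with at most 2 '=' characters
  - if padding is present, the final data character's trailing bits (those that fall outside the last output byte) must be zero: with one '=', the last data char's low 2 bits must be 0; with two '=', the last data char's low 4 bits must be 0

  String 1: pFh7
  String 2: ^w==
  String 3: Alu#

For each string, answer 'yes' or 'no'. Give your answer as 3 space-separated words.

String 1: 'pFh7' → valid
String 2: '^w==' → invalid (bad char(s): ['^'])
String 3: 'Alu#' → invalid (bad char(s): ['#'])

Answer: yes no no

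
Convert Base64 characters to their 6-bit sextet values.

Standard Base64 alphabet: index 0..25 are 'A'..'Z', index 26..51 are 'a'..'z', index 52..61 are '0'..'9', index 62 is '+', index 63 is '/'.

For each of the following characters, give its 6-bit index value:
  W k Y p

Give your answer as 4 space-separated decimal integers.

Answer: 22 36 24 41

Derivation:
'W': A..Z range, ord('W') − ord('A') = 22
'k': a..z range, 26 + ord('k') − ord('a') = 36
'Y': A..Z range, ord('Y') − ord('A') = 24
'p': a..z range, 26 + ord('p') − ord('a') = 41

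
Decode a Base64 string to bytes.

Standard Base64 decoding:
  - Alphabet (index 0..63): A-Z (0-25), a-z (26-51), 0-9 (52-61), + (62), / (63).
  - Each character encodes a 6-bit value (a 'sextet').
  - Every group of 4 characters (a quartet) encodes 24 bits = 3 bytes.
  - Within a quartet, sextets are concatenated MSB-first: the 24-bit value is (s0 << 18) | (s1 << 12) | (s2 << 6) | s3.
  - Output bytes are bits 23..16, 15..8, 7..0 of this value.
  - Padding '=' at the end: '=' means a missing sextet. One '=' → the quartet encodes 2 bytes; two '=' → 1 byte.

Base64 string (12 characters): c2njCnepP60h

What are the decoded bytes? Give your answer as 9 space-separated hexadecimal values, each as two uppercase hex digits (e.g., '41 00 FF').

Answer: 73 69 E3 0A 77 A9 3F AD 21

Derivation:
After char 0 ('c'=28): chars_in_quartet=1 acc=0x1C bytes_emitted=0
After char 1 ('2'=54): chars_in_quartet=2 acc=0x736 bytes_emitted=0
After char 2 ('n'=39): chars_in_quartet=3 acc=0x1CDA7 bytes_emitted=0
After char 3 ('j'=35): chars_in_quartet=4 acc=0x7369E3 -> emit 73 69 E3, reset; bytes_emitted=3
After char 4 ('C'=2): chars_in_quartet=1 acc=0x2 bytes_emitted=3
After char 5 ('n'=39): chars_in_quartet=2 acc=0xA7 bytes_emitted=3
After char 6 ('e'=30): chars_in_quartet=3 acc=0x29DE bytes_emitted=3
After char 7 ('p'=41): chars_in_quartet=4 acc=0xA77A9 -> emit 0A 77 A9, reset; bytes_emitted=6
After char 8 ('P'=15): chars_in_quartet=1 acc=0xF bytes_emitted=6
After char 9 ('6'=58): chars_in_quartet=2 acc=0x3FA bytes_emitted=6
After char 10 ('0'=52): chars_in_quartet=3 acc=0xFEB4 bytes_emitted=6
After char 11 ('h'=33): chars_in_quartet=4 acc=0x3FAD21 -> emit 3F AD 21, reset; bytes_emitted=9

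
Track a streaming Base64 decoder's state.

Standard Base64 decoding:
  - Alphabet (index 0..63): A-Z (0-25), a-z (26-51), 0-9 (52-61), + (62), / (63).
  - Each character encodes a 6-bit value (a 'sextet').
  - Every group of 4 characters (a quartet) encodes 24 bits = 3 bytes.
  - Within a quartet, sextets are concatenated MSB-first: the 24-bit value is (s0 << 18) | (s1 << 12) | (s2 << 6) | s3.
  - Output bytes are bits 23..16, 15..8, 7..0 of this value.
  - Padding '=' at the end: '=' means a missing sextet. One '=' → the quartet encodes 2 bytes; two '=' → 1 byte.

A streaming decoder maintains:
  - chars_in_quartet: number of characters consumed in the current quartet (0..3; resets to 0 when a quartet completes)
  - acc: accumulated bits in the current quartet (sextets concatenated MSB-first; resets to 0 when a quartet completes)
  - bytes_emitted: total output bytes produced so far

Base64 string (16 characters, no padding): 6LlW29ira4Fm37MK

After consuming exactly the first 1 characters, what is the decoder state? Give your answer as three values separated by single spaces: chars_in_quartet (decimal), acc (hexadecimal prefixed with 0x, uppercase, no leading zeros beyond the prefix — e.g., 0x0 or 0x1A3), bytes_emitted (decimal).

Answer: 1 0x3A 0

Derivation:
After char 0 ('6'=58): chars_in_quartet=1 acc=0x3A bytes_emitted=0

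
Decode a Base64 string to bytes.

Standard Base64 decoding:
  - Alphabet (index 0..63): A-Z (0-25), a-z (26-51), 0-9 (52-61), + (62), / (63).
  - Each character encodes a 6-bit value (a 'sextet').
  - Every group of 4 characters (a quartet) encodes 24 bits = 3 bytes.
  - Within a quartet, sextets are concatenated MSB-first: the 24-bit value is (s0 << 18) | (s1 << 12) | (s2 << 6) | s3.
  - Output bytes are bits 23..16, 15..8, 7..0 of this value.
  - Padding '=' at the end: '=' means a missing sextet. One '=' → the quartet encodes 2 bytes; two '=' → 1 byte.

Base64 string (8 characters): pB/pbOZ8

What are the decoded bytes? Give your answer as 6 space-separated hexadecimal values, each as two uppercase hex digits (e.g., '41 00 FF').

Answer: A4 1F E9 6C E6 7C

Derivation:
After char 0 ('p'=41): chars_in_quartet=1 acc=0x29 bytes_emitted=0
After char 1 ('B'=1): chars_in_quartet=2 acc=0xA41 bytes_emitted=0
After char 2 ('/'=63): chars_in_quartet=3 acc=0x2907F bytes_emitted=0
After char 3 ('p'=41): chars_in_quartet=4 acc=0xA41FE9 -> emit A4 1F E9, reset; bytes_emitted=3
After char 4 ('b'=27): chars_in_quartet=1 acc=0x1B bytes_emitted=3
After char 5 ('O'=14): chars_in_quartet=2 acc=0x6CE bytes_emitted=3
After char 6 ('Z'=25): chars_in_quartet=3 acc=0x1B399 bytes_emitted=3
After char 7 ('8'=60): chars_in_quartet=4 acc=0x6CE67C -> emit 6C E6 7C, reset; bytes_emitted=6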